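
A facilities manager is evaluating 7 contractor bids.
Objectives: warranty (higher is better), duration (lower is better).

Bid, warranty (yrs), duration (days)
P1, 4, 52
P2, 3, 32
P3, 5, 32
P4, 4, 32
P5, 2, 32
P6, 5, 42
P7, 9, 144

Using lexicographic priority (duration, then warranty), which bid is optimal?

First minimize duration: best is 32, kept {P2, P3, P4, P5}.
Then maximize warranty: best is 5, kept {P3}.

P3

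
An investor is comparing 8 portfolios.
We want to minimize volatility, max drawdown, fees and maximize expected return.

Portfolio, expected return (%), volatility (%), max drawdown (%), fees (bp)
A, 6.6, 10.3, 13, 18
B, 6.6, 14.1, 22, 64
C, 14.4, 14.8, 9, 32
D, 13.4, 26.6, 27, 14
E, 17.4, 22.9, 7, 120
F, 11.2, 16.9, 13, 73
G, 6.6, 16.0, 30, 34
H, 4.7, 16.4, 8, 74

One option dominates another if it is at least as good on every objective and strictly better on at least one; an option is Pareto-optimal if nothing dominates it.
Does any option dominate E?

No

A: worse on expected return (6.6 vs 17.4).
B: worse on expected return (6.6 vs 17.4).
C: worse on expected return (14.4 vs 17.4).
D: worse on expected return (13.4 vs 17.4).
F: worse on expected return (11.2 vs 17.4).
G: worse on expected return (6.6 vs 17.4).
H: worse on expected return (4.7 vs 17.4).
No option is at least as good as E on every objective and strictly better on one.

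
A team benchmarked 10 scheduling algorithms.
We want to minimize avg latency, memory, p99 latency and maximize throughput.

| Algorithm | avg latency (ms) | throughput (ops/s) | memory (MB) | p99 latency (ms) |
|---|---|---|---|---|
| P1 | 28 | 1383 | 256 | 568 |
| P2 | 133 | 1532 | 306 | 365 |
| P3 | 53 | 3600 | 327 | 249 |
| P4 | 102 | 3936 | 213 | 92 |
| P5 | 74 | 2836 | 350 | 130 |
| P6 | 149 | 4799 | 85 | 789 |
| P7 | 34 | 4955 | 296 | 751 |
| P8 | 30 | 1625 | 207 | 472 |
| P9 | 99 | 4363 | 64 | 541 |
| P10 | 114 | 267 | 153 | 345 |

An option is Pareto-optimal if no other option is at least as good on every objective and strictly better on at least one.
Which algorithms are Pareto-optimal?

P1: not dominated (best avg latency).
P2: dominated by P4 (avg latency 102≤133, throughput 3936≥1532, memory 213≤306, p99 latency 92≤365).
P3: not dominated.
P4: not dominated (best p99 latency).
P5: not dominated.
P6: not dominated.
P7: not dominated (best throughput).
P8: not dominated.
P9: not dominated (best memory).
P10: not dominated.

P1, P3, P4, P5, P6, P7, P8, P9, P10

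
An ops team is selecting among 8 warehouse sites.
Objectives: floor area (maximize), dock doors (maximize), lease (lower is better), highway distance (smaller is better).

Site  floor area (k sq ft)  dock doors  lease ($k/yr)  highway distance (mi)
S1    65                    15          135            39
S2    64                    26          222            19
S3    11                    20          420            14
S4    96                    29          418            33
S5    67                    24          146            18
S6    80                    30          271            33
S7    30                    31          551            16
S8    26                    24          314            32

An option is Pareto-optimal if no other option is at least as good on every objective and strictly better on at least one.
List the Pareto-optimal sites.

S1: not dominated (best lease).
S2: not dominated.
S3: not dominated (best highway distance).
S4: not dominated (best floor area).
S5: not dominated.
S6: not dominated.
S7: not dominated (best dock doors).
S8: dominated by S2 (floor area 64≥26, dock doors 26≥24, lease 222≤314, highway distance 19≤32).

S1, S2, S3, S4, S5, S6, S7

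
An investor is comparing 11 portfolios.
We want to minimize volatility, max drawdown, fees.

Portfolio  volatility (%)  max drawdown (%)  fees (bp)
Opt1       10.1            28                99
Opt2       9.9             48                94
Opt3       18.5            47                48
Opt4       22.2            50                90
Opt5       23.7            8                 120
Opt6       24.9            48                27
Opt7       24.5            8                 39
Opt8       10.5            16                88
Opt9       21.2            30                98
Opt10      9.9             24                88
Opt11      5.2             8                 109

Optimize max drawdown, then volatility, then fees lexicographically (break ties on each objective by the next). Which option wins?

First minimize max drawdown: best is 8, kept {Opt5, Opt7, Opt11}.
Then minimize volatility: best is 5.2, kept {Opt11}.

Opt11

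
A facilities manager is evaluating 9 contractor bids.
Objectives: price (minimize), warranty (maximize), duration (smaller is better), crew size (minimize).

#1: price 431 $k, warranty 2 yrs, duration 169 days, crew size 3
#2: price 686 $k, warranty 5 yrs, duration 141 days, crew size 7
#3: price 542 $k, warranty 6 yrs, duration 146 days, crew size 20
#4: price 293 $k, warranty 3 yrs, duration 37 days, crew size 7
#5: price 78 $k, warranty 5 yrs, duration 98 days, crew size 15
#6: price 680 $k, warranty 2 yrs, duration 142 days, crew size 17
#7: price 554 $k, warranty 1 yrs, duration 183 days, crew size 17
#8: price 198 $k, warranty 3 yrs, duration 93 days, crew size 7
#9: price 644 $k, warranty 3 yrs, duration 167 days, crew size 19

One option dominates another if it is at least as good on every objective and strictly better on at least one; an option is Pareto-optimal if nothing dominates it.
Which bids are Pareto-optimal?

#1: not dominated (best crew size).
#2: not dominated.
#3: not dominated (best warranty).
#4: not dominated (best duration).
#5: not dominated (best price).
#6: dominated by #4 (price 293≤680, warranty 3≥2, duration 37≤142, crew size 7≤17).
#7: dominated by #1 (price 431≤554, warranty 2≥1, duration 169≤183, crew size 3≤17).
#8: not dominated.
#9: dominated by #4 (price 293≤644, warranty 3≥3, duration 37≤167, crew size 7≤19).

#1, #2, #3, #4, #5, #8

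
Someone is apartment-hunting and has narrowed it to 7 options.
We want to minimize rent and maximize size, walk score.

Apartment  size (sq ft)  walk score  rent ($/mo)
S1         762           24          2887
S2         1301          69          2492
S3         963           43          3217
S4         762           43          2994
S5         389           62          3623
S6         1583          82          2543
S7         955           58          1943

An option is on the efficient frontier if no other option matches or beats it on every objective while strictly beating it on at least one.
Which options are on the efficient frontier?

S1: dominated by S2 (size 1301≥762, walk score 69≥24, rent 2492≤2887).
S2: not dominated.
S3: dominated by S2 (size 1301≥963, walk score 69≥43, rent 2492≤3217).
S4: dominated by S2 (size 1301≥762, walk score 69≥43, rent 2492≤2994).
S5: dominated by S2 (size 1301≥389, walk score 69≥62, rent 2492≤3623).
S6: not dominated (best size).
S7: not dominated (best rent).

S2, S6, S7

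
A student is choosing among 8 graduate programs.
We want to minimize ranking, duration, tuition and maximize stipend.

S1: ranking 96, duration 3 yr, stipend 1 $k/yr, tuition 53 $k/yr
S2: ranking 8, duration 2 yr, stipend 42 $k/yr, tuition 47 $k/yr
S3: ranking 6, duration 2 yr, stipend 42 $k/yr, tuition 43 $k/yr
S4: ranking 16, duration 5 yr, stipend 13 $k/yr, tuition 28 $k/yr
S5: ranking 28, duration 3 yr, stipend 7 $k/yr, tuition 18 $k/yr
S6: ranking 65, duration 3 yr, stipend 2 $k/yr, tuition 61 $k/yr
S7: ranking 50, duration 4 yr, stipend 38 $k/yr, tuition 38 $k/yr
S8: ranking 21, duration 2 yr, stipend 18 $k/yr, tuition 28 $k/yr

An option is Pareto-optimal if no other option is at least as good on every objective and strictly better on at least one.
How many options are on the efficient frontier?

5

S1: dominated by S2 (ranking 8≤96, duration 2≤3, stipend 42≥1, tuition 47≤53).
S2: dominated by S3 (ranking 6≤8, duration 2≤2, stipend 42≥42, tuition 43≤47).
S3: not dominated (best ranking).
S4: not dominated.
S5: not dominated (best tuition).
S6: dominated by S2 (ranking 8≤65, duration 2≤3, stipend 42≥2, tuition 47≤61).
S7: not dominated.
S8: not dominated.
Pareto-optimal: S3, S4, S5, S7, S8 → 5.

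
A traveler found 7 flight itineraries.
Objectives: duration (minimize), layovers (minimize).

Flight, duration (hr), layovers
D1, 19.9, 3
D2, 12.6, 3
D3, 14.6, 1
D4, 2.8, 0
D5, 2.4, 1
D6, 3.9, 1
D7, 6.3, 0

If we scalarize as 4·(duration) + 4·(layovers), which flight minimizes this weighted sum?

D4

D1: 4·19.9 + 4·3 = 91.6
D2: 4·12.6 + 4·3 = 62.4
D3: 4·14.6 + 4·1 = 62.4
D4: 4·2.8 + 4·0 = 11.2
D5: 4·2.4 + 4·1 = 13.6
D6: 4·3.9 + 4·1 = 19.6
D7: 4·6.3 + 4·0 = 25.2
Lowest: D4 at 11.2.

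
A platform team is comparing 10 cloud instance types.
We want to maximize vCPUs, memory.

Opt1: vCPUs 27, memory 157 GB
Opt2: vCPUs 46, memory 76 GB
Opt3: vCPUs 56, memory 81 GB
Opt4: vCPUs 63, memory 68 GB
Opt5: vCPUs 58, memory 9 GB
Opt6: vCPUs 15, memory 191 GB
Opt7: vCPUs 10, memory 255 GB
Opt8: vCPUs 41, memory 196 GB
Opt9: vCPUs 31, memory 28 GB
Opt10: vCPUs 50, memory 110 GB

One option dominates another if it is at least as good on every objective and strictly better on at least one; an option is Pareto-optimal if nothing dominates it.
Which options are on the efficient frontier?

Opt1: dominated by Opt8 (vCPUs 41≥27, memory 196≥157).
Opt2: dominated by Opt3 (vCPUs 56≥46, memory 81≥76).
Opt3: not dominated.
Opt4: not dominated (best vCPUs).
Opt5: dominated by Opt4 (vCPUs 63≥58, memory 68≥9).
Opt6: dominated by Opt8 (vCPUs 41≥15, memory 196≥191).
Opt7: not dominated (best memory).
Opt8: not dominated.
Opt9: dominated by Opt2 (vCPUs 46≥31, memory 76≥28).
Opt10: not dominated.

Opt3, Opt4, Opt7, Opt8, Opt10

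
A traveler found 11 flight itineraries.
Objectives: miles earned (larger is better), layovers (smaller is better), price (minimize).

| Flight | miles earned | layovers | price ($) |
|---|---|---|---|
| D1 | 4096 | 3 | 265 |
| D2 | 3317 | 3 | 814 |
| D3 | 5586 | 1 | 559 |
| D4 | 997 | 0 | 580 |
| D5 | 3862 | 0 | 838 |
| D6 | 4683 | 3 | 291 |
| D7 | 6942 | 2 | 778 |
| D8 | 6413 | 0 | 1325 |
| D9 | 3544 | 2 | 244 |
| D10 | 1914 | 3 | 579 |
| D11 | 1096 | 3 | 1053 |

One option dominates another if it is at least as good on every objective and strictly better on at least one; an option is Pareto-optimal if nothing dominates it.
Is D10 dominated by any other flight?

D1 vs D10: miles earned 4096≥1914, layovers 3≤3, price 265≤579 — D1 is at least as good on every objective and strictly better on at least one, so D1 dominates D10.

Yes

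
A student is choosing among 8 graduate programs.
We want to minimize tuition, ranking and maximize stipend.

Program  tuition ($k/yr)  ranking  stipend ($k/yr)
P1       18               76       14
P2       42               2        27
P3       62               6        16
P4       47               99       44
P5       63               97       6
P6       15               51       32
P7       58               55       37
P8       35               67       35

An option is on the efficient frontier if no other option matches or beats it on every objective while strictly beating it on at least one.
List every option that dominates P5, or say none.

P1: tuition 18≤63, ranking 76≤97, stipend 14≥6 — dominates P5.
P2: tuition 42≤63, ranking 2≤97, stipend 27≥6 — dominates P5.
P3: tuition 62≤63, ranking 6≤97, stipend 16≥6 — dominates P5.
P6: tuition 15≤63, ranking 51≤97, stipend 32≥6 — dominates P5.
P7: tuition 58≤63, ranking 55≤97, stipend 37≥6 — dominates P5.
P8: tuition 35≤63, ranking 67≤97, stipend 35≥6 — dominates P5.
Others (P4) are each worse than P5 on at least one objective.

P1, P2, P3, P6, P7, P8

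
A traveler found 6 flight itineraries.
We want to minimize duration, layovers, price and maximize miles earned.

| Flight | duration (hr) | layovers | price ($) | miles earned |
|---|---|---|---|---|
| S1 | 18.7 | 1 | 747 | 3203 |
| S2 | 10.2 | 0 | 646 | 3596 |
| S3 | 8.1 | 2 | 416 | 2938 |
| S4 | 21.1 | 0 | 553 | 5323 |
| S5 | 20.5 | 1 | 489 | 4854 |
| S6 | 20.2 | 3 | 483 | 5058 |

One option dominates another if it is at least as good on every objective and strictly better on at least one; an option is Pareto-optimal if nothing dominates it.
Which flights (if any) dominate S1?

S2

S2: duration 10.2≤18.7, layovers 0≤1, price 646≤747, miles earned 3596≥3203 — dominates S1.
Others (S3, S4, S5, S6) are each worse than S1 on at least one objective.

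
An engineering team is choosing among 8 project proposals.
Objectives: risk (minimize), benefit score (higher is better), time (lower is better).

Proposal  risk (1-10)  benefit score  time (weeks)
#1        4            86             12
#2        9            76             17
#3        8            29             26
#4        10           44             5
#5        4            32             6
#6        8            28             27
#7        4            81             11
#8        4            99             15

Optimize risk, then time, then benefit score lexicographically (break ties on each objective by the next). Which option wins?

First minimize risk: best is 4, kept {#1, #5, #7, #8}.
Then minimize time: best is 6, kept {#5}.

#5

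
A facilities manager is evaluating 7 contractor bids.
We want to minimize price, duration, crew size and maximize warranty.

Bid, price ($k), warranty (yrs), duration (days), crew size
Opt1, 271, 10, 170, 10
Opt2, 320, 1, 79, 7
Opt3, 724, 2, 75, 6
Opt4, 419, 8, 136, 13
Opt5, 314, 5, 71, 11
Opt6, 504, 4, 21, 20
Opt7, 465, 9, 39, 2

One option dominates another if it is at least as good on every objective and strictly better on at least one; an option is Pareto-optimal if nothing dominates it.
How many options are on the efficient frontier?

6

Opt1: not dominated (best price).
Opt2: not dominated.
Opt3: dominated by Opt7 (price 465≤724, warranty 9≥2, duration 39≤75, crew size 2≤6).
Opt4: not dominated.
Opt5: not dominated.
Opt6: not dominated (best duration).
Opt7: not dominated (best crew size).
Pareto-optimal: Opt1, Opt2, Opt4, Opt5, Opt6, Opt7 → 6.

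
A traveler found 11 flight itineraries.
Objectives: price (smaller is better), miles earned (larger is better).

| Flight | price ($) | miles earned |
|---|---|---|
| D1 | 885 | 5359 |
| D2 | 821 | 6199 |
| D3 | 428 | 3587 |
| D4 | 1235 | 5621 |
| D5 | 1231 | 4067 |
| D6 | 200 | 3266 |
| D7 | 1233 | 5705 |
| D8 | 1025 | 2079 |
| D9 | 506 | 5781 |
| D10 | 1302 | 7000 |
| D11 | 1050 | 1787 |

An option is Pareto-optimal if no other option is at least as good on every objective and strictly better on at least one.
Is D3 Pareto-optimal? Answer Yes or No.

D1: worse on price (885 vs 428).
D2: worse on price (821 vs 428).
D4: worse on price (1235 vs 428).
D5: worse on price (1231 vs 428).
D6: worse on miles earned (3266 vs 3587).
D7: worse on price (1233 vs 428).
D8: worse on price (1025 vs 428).
D9: worse on price (506 vs 428).
D10: worse on price (1302 vs 428).
D11: worse on price (1050 vs 428).
No option is at least as good as D3 on every objective and strictly better on one.

Yes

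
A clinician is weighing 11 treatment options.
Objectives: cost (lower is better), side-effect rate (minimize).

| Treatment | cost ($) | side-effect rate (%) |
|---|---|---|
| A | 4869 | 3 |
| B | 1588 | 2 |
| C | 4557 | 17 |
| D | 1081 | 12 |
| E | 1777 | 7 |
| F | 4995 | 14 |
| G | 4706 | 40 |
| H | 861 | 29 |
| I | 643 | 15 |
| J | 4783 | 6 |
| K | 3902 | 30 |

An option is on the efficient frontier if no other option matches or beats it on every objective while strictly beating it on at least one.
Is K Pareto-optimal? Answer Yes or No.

B vs K: cost 1588≤3902, side-effect rate 2≤30 — B is at least as good on every objective and strictly better on at least one, so B dominates K.

No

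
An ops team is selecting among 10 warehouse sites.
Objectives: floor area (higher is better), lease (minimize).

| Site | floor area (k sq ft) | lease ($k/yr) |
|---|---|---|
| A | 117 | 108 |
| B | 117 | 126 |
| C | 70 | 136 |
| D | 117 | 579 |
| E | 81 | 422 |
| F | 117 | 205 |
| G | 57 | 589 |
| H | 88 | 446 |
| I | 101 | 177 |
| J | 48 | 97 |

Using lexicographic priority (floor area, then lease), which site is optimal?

First maximize floor area: best is 117, kept {A, B, D, F}.
Then minimize lease: best is 108, kept {A}.

A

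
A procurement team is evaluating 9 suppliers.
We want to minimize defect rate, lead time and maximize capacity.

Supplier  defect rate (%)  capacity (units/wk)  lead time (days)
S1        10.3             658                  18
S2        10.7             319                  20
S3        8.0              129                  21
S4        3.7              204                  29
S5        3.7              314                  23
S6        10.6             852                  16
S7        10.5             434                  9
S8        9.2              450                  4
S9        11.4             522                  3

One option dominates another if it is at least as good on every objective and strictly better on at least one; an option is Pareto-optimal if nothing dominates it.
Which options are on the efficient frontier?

S1: not dominated.
S2: dominated by S1 (defect rate 10.3≤10.7, capacity 658≥319, lead time 18≤20).
S3: not dominated.
S4: dominated by S5 (defect rate 3.7≤3.7, capacity 314≥204, lead time 23≤29).
S5: not dominated.
S6: not dominated (best capacity).
S7: dominated by S8 (defect rate 9.2≤10.5, capacity 450≥434, lead time 4≤9).
S8: not dominated.
S9: not dominated (best lead time).

S1, S3, S5, S6, S8, S9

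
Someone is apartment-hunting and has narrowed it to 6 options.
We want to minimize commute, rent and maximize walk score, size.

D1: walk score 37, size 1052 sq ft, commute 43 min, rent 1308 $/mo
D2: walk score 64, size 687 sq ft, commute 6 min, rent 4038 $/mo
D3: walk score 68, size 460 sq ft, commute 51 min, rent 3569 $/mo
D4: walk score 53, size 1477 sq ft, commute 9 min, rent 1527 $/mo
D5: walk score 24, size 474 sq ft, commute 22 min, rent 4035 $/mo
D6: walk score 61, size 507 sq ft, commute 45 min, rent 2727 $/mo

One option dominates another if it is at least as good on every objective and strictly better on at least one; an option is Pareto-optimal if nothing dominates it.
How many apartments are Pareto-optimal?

D1: not dominated (best rent).
D2: not dominated (best commute).
D3: not dominated (best walk score).
D4: not dominated (best size).
D5: dominated by D4 (walk score 53≥24, size 1477≥474, commute 9≤22, rent 1527≤4035).
D6: not dominated.
Pareto-optimal: D1, D2, D3, D4, D6 → 5.

5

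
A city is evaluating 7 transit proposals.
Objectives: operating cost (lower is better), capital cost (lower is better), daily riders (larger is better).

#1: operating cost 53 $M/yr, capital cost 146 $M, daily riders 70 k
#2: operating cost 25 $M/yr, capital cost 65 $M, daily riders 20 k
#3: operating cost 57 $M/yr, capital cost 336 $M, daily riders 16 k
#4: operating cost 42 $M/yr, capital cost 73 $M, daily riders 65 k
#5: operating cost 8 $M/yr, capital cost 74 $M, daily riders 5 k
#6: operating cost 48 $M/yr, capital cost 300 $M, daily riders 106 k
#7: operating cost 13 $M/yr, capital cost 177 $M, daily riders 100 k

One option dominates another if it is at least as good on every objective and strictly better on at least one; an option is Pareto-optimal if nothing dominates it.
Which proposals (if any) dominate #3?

#1, #2, #4, #6, #7

#1: operating cost 53≤57, capital cost 146≤336, daily riders 70≥16 — dominates #3.
#2: operating cost 25≤57, capital cost 65≤336, daily riders 20≥16 — dominates #3.
#4: operating cost 42≤57, capital cost 73≤336, daily riders 65≥16 — dominates #3.
#6: operating cost 48≤57, capital cost 300≤336, daily riders 106≥16 — dominates #3.
#7: operating cost 13≤57, capital cost 177≤336, daily riders 100≥16 — dominates #3.
Others (#5) are each worse than #3 on at least one objective.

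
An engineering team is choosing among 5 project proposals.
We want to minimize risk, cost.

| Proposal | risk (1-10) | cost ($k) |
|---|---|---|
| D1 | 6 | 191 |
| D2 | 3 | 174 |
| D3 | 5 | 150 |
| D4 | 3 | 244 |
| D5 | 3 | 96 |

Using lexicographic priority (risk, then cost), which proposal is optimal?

D5

First minimize risk: best is 3, kept {D2, D4, D5}.
Then minimize cost: best is 96, kept {D5}.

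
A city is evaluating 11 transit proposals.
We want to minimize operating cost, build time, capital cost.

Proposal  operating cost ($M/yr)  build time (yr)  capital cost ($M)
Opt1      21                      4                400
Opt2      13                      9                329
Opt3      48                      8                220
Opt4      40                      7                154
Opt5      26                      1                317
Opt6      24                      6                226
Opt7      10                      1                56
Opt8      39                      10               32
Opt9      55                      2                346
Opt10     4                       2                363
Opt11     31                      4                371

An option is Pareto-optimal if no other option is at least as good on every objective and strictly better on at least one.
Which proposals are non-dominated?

Opt7, Opt8, Opt10

Opt1: dominated by Opt7 (operating cost 10≤21, build time 1≤4, capital cost 56≤400).
Opt2: dominated by Opt7 (operating cost 10≤13, build time 1≤9, capital cost 56≤329).
Opt3: dominated by Opt4 (operating cost 40≤48, build time 7≤8, capital cost 154≤220).
Opt4: dominated by Opt7 (operating cost 10≤40, build time 1≤7, capital cost 56≤154).
Opt5: dominated by Opt7 (operating cost 10≤26, build time 1≤1, capital cost 56≤317).
Opt6: dominated by Opt7 (operating cost 10≤24, build time 1≤6, capital cost 56≤226).
Opt7: not dominated.
Opt8: not dominated (best capital cost).
Opt9: dominated by Opt5 (operating cost 26≤55, build time 1≤2, capital cost 317≤346).
Opt10: not dominated (best operating cost).
Opt11: dominated by Opt5 (operating cost 26≤31, build time 1≤4, capital cost 317≤371).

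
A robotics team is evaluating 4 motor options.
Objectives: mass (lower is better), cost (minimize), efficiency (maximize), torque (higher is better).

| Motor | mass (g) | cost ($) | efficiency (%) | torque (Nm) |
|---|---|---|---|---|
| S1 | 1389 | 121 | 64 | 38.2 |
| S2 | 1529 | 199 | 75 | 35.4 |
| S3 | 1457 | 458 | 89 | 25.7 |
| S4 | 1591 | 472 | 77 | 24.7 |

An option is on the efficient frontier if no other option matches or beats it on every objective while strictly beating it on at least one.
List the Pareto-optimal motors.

S1, S2, S3

S1: not dominated (best mass).
S2: not dominated.
S3: not dominated (best efficiency).
S4: dominated by S3 (mass 1457≤1591, cost 458≤472, efficiency 89≥77, torque 25.7≥24.7).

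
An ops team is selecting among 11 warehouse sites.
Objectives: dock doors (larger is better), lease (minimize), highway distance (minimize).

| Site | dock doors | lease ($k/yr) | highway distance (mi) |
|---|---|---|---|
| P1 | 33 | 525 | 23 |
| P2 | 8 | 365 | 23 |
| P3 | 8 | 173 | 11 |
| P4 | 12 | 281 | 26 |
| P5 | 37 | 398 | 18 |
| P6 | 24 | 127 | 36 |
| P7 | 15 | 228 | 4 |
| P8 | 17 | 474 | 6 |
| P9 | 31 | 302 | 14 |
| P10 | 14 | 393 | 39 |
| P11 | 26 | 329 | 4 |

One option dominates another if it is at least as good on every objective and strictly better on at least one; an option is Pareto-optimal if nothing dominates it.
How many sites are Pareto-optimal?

P1: dominated by P5 (dock doors 37≥33, lease 398≤525, highway distance 18≤23).
P2: dominated by P3 (dock doors 8≥8, lease 173≤365, highway distance 11≤23).
P3: not dominated.
P4: dominated by P7 (dock doors 15≥12, lease 228≤281, highway distance 4≤26).
P5: not dominated (best dock doors).
P6: not dominated (best lease).
P7: not dominated.
P8: dominated by P11 (dock doors 26≥17, lease 329≤474, highway distance 4≤6).
P9: not dominated.
P10: dominated by P6 (dock doors 24≥14, lease 127≤393, highway distance 36≤39).
P11: not dominated.
Pareto-optimal: P3, P5, P6, P7, P9, P11 → 6.

6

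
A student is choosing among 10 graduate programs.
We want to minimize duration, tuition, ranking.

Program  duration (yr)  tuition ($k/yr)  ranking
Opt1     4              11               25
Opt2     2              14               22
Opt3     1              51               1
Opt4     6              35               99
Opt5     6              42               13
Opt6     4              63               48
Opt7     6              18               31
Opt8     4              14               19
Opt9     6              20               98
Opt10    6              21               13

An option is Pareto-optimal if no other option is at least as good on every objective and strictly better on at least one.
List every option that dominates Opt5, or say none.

Opt10

Opt10: duration 6≤6, tuition 21≤42, ranking 13≤13 — dominates Opt5.
Others (Opt1, Opt2, Opt3, Opt4, Opt6, Opt7, Opt8, Opt9) are each worse than Opt5 on at least one objective.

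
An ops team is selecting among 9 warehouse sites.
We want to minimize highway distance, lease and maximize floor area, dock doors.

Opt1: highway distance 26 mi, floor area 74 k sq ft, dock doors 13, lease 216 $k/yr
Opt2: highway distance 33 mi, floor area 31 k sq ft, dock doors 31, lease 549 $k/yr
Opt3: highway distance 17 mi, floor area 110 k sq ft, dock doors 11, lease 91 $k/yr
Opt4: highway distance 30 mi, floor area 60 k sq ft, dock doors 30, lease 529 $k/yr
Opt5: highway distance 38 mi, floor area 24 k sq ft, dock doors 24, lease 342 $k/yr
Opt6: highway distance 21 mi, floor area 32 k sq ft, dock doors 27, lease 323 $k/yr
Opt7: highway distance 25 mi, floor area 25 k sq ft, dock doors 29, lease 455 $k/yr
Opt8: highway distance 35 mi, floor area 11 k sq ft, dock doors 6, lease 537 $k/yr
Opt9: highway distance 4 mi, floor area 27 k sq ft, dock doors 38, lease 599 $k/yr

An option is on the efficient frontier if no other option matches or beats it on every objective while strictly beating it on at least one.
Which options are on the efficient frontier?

Opt1, Opt2, Opt3, Opt4, Opt6, Opt7, Opt9

Opt1: not dominated.
Opt2: not dominated.
Opt3: not dominated (best floor area).
Opt4: not dominated.
Opt5: dominated by Opt6 (highway distance 21≤38, floor area 32≥24, dock doors 27≥24, lease 323≤342).
Opt6: not dominated.
Opt7: not dominated.
Opt8: dominated by Opt1 (highway distance 26≤35, floor area 74≥11, dock doors 13≥6, lease 216≤537).
Opt9: not dominated (best highway distance).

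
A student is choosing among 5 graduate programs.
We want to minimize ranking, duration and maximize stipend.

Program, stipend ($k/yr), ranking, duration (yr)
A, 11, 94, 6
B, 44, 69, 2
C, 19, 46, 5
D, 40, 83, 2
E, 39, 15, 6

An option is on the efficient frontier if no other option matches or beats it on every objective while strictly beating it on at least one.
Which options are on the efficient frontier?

A: dominated by B (stipend 44≥11, ranking 69≤94, duration 2≤6).
B: not dominated (best stipend).
C: not dominated.
D: dominated by B (stipend 44≥40, ranking 69≤83, duration 2≤2).
E: not dominated (best ranking).

B, C, E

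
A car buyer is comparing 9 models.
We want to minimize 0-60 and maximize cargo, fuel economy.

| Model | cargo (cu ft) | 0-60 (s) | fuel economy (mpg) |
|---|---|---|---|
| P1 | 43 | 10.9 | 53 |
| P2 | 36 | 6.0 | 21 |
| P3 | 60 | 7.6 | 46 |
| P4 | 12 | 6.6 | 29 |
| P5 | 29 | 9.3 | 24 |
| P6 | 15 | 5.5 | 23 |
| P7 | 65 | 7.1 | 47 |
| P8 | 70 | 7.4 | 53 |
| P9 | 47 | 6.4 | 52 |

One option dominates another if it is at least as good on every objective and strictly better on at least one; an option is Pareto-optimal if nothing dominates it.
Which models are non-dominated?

P1: dominated by P8 (cargo 70≥43, 0-60 7.4≤10.9, fuel economy 53≥53).
P2: not dominated.
P3: dominated by P7 (cargo 65≥60, 0-60 7.1≤7.6, fuel economy 47≥46).
P4: dominated by P9 (cargo 47≥12, 0-60 6.4≤6.6, fuel economy 52≥29).
P5: dominated by P3 (cargo 60≥29, 0-60 7.6≤9.3, fuel economy 46≥24).
P6: not dominated (best 0-60).
P7: not dominated.
P8: not dominated (best cargo).
P9: not dominated.

P2, P6, P7, P8, P9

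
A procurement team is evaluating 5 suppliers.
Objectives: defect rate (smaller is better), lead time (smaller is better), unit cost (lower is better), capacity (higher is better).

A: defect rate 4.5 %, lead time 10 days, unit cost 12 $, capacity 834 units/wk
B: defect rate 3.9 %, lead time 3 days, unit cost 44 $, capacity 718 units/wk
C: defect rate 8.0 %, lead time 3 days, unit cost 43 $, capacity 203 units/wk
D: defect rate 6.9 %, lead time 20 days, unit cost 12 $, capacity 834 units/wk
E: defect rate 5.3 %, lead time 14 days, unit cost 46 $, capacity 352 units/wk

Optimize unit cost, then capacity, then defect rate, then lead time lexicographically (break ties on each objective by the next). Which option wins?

A

First minimize unit cost: best is 12, kept {A, D}.
Then maximize capacity: best is 834, kept {A, D}.
Then minimize defect rate: best is 4.5, kept {A}.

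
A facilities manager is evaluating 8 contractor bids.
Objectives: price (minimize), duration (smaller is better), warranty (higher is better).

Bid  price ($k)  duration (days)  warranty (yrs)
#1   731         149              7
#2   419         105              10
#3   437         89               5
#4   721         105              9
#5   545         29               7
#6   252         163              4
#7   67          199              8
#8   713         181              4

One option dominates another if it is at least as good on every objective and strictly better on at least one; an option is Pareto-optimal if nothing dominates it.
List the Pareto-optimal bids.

#2, #3, #5, #6, #7

#1: dominated by #2 (price 419≤731, duration 105≤149, warranty 10≥7).
#2: not dominated (best warranty).
#3: not dominated.
#4: dominated by #2 (price 419≤721, duration 105≤105, warranty 10≥9).
#5: not dominated (best duration).
#6: not dominated.
#7: not dominated (best price).
#8: dominated by #2 (price 419≤713, duration 105≤181, warranty 10≥4).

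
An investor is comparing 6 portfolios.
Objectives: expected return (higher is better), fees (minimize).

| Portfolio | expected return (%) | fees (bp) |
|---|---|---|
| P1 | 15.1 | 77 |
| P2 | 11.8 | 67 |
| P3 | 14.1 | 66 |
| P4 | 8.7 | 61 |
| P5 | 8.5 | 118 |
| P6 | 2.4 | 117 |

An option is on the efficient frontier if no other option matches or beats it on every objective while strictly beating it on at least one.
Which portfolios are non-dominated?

P1, P3, P4

P1: not dominated (best expected return).
P2: dominated by P3 (expected return 14.1≥11.8, fees 66≤67).
P3: not dominated.
P4: not dominated (best fees).
P5: dominated by P1 (expected return 15.1≥8.5, fees 77≤118).
P6: dominated by P1 (expected return 15.1≥2.4, fees 77≤117).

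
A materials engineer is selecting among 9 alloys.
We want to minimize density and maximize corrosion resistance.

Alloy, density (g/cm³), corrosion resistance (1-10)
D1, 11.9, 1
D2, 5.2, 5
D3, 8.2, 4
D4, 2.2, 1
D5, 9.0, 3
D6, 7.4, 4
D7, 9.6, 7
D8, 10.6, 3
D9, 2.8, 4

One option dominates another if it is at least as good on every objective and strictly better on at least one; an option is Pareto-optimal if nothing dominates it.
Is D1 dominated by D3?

Yes

D3 vs D1: density 8.2≤11.9, corrosion resistance 4≥1 — D3 is at least as good on every objective with at least one strict improvement.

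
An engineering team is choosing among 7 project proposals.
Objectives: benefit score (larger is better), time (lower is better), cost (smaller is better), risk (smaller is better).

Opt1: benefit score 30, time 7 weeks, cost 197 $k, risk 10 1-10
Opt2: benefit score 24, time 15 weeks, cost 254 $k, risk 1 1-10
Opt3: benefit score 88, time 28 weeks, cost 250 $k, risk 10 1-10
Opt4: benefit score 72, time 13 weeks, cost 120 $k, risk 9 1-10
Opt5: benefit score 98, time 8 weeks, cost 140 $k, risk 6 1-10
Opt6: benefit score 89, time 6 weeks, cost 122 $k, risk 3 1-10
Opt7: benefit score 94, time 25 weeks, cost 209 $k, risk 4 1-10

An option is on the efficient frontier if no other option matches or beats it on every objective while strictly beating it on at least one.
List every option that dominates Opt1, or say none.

Opt6

Opt6: benefit score 89≥30, time 6≤7, cost 122≤197, risk 3≤10 — dominates Opt1.
Others (Opt2, Opt3, Opt4, Opt5, Opt7) are each worse than Opt1 on at least one objective.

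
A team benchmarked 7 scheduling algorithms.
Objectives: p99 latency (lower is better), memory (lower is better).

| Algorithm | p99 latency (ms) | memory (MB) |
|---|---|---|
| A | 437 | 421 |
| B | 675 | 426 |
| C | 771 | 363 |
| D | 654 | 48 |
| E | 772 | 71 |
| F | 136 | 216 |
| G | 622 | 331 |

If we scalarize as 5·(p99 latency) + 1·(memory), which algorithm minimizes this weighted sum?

A: 5·437 + 1·421 = 2606
B: 5·675 + 1·426 = 3801
C: 5·771 + 1·363 = 4218
D: 5·654 + 1·48 = 3318
E: 5·772 + 1·71 = 3931
F: 5·136 + 1·216 = 896
G: 5·622 + 1·331 = 3441
Lowest: F at 896.

F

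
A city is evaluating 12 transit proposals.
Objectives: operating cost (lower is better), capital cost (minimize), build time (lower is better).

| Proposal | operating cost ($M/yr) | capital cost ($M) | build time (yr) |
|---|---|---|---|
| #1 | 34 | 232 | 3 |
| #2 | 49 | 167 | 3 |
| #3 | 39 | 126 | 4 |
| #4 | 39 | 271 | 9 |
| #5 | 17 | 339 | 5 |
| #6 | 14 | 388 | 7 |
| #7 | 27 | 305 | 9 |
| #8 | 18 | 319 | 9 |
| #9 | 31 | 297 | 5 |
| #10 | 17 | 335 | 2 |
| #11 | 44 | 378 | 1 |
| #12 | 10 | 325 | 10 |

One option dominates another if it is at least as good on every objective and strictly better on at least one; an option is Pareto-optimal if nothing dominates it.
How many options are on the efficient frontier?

#1: not dominated.
#2: not dominated.
#3: not dominated (best capital cost).
#4: dominated by #1 (operating cost 34≤39, capital cost 232≤271, build time 3≤9).
#5: dominated by #10 (operating cost 17≤17, capital cost 335≤339, build time 2≤5).
#6: not dominated.
#7: not dominated.
#8: not dominated.
#9: not dominated.
#10: not dominated.
#11: not dominated (best build time).
#12: not dominated (best operating cost).
Pareto-optimal: #1, #2, #3, #6, #7, #8, #9, #10, #11, #12 → 10.

10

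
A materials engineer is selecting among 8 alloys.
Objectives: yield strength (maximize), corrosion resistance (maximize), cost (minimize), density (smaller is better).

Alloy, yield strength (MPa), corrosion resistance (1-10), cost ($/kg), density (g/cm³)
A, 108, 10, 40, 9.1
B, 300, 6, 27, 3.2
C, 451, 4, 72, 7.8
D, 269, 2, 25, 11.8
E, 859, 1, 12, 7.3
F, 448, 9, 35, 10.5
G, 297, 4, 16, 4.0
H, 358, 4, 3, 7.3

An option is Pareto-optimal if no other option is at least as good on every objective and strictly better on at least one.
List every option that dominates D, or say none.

G: yield strength 297≥269, corrosion resistance 4≥2, cost 16≤25, density 4.0≤11.8 — dominates D.
H: yield strength 358≥269, corrosion resistance 4≥2, cost 3≤25, density 7.3≤11.8 — dominates D.
Others (A, B, C, E, F) are each worse than D on at least one objective.

G, H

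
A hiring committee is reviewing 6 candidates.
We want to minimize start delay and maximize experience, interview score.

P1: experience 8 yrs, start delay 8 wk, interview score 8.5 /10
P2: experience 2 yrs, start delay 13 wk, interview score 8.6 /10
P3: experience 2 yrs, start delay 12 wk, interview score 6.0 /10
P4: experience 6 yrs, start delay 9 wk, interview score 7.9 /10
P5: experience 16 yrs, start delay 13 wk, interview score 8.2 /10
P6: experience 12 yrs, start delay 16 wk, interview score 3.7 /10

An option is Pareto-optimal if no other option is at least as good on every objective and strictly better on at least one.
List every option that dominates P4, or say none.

P1: experience 8≥6, start delay 8≤9, interview score 8.5≥7.9 — dominates P4.
Others (P2, P3, P5, P6) are each worse than P4 on at least one objective.

P1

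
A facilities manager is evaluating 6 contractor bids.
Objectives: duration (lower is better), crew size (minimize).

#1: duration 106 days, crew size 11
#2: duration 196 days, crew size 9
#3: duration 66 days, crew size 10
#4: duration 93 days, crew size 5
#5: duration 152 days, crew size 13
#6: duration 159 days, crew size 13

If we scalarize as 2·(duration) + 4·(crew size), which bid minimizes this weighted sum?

#3

#1: 2·106 + 4·11 = 256
#2: 2·196 + 4·9 = 428
#3: 2·66 + 4·10 = 172
#4: 2·93 + 4·5 = 206
#5: 2·152 + 4·13 = 356
#6: 2·159 + 4·13 = 370
Lowest: #3 at 172.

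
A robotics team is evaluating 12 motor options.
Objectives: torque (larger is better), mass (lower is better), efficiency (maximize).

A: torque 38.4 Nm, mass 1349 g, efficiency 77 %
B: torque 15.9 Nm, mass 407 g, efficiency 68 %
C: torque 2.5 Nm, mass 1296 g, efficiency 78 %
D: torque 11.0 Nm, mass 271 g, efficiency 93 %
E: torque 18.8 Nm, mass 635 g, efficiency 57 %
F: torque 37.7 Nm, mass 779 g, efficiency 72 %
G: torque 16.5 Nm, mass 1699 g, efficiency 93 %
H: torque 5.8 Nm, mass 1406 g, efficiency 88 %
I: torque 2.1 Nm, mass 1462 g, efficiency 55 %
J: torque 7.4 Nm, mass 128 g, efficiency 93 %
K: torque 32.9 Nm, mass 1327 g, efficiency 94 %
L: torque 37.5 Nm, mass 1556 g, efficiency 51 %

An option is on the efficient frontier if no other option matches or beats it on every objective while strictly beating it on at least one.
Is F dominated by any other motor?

A: worse on mass (1349 vs 779).
B: worse on torque (15.9 vs 37.7).
C: worse on torque (2.5 vs 37.7).
D: worse on torque (11.0 vs 37.7).
E: worse on torque (18.8 vs 37.7).
G: worse on torque (16.5 vs 37.7).
H: worse on torque (5.8 vs 37.7).
I: worse on torque (2.1 vs 37.7).
J: worse on torque (7.4 vs 37.7).
K: worse on torque (32.9 vs 37.7).
L: worse on torque (37.5 vs 37.7).
No option is at least as good as F on every objective and strictly better on one.

No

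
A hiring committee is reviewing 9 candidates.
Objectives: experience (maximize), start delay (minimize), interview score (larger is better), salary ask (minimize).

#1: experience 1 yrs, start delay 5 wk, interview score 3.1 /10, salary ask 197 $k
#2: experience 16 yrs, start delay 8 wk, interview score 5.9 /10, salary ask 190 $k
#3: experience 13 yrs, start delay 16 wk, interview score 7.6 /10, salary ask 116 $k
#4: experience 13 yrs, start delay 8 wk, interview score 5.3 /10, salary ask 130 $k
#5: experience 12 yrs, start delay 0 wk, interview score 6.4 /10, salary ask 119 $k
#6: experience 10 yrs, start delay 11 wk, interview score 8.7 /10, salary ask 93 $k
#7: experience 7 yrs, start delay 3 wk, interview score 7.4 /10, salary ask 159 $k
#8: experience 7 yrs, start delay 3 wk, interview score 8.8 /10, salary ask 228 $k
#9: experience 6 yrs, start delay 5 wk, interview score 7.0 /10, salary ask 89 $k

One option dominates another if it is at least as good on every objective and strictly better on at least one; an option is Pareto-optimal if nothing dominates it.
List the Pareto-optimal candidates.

#1: dominated by #5 (experience 12≥1, start delay 0≤5, interview score 6.4≥3.1, salary ask 119≤197).
#2: not dominated (best experience).
#3: not dominated.
#4: not dominated.
#5: not dominated (best start delay).
#6: not dominated.
#7: not dominated.
#8: not dominated (best interview score).
#9: not dominated (best salary ask).

#2, #3, #4, #5, #6, #7, #8, #9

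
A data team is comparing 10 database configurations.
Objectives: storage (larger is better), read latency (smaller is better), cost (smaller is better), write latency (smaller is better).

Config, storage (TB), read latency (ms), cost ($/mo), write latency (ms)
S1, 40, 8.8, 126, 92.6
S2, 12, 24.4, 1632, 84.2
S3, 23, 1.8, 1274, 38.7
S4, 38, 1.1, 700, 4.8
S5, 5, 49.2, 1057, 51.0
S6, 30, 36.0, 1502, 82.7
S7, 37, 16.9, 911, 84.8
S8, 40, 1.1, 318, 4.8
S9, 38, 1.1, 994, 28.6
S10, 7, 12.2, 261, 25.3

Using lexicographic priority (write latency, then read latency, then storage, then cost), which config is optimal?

S8

First minimize write latency: best is 4.8, kept {S4, S8}.
Then minimize read latency: best is 1.1, kept {S4, S8}.
Then maximize storage: best is 40, kept {S8}.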